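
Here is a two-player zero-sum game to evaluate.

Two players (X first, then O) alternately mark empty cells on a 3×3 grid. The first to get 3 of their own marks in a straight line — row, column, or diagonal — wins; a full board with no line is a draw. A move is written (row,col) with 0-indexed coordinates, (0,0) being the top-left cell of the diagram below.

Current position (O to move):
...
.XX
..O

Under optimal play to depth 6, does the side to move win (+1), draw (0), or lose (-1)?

value(.../.XX/..O, O) = 0

ply 1, O at .../.XX/..O | (0,0)=-1→O../.XX/..O; (0,1)=-1→.O./.XX/..O; (0,2)=-1→..O/.XX/..O; (1,0)=+0→.../OXX/..O*; (2,0)=-1→.../.XX/O.O; (2,1)=-1→.../.XX/.OO
ply 2, X at .../OXX/..O | (0,0)=+0→X../OXX/..O*; (0,1)=+0→.X./OXX/..O; (0,2)=-1→..X/OXX/..O; (2,0)=+0→.../OXX/X.O; (2,1)=+0→.../OXX/.XO
ply 3, O at X../OXX/..O | (0,1)=+0→XO./OXX/..O*; (0,2)=+0→X.O/OXX/..O; (2,0)=+0→X../OXX/O.O; (2,1)=+0→X../OXX/.OO
ply 4, X at XO./OXX/..O | (0,2)=+0→XOX/OXX/..O*; (2,0)=+0→XO./OXX/X.O; (2,1)=+0→XO./OXX/.XO
ply 5, O at XOX/OXX/..O | (2,0)=+0→XOX/OXX/O.O*; (2,1)=-1→XOX/OXX/.OO
ply 6, X at XOX/OXX/O.O | (2,1)=+0→XOX/OXX/OXO*
ply 7: XOX/OXX/OXO is terminal +0 (O); from .../.XX/..O depth 6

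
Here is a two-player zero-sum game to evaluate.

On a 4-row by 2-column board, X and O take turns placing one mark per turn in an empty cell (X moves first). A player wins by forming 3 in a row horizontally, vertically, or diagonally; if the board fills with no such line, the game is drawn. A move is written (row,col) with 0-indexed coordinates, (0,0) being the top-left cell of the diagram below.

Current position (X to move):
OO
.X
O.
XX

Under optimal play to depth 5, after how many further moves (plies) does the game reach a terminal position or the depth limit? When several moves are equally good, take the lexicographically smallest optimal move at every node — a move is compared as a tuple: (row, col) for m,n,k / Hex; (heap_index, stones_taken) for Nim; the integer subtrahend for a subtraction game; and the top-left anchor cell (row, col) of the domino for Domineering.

PV length from [OO/.X/O./XX]: 1 ply

ply 1, X at OO/.X/O./XX | (1,0)=+0→OO/XX/O./XX; (2,1)=+1→OO/.X/OX/XX*
ply 2: OO/.X/OX/XX is terminal -1 (O); from OO/.X/O./XX depth 5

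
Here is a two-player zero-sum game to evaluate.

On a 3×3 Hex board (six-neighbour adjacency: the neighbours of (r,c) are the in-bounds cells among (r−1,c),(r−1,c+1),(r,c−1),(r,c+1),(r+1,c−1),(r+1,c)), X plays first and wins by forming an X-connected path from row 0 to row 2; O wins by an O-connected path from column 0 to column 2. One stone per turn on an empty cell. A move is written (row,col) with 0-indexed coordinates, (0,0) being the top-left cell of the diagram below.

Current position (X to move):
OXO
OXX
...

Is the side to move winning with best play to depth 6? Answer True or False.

X winning at [OXO/OXX/...]: True

[OXO/OXX/...] X move#1: (2,0):+1/OXO/OXX/X..*, (2,1):+1/OXO/OXX/.X., (2,2):+1/OXO/OXX/..X
[OXO/OXX/X..] end (terminal -1, O#2); searched OXO/OXX/... to 6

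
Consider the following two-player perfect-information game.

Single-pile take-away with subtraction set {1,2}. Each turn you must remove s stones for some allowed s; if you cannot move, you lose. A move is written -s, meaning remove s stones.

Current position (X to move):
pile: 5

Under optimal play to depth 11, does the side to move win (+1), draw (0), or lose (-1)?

value(5, X) = +1

p1 X@[5]: -1[4]-1 -2[3]+1*
p2 O@[3]: -1[2]-1* -2[1]-1
p3 X@[2]: -1[1]-1 -2[0]+1*
p4 O@[0] terminal -1; root [5] d11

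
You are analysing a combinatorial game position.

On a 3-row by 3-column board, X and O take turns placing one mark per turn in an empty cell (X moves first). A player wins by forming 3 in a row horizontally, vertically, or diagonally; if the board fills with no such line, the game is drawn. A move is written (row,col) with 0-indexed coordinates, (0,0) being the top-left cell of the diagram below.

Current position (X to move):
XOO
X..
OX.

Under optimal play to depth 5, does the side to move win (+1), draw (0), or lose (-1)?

value(XOO/X../OX., X) = +1

ply 1, X at XOO/X../OX. | (1,1)=+1→XOO/XX./OX.*; (1,2)=-1→XOO/X.X/OX.; (2,2)=-1→XOO/X../OXX
ply 2, O at XOO/XX./OX. | (1,2)=-1→XOO/XXO/OX.*; (2,2)=-1→XOO/XX./OXO
ply 3, X at XOO/XXO/OX. | (2,2)=+1→XOO/XXO/OXX*
ply 4: XOO/XXO/OXX is terminal -1 (O); from XOO/X../OX. depth 5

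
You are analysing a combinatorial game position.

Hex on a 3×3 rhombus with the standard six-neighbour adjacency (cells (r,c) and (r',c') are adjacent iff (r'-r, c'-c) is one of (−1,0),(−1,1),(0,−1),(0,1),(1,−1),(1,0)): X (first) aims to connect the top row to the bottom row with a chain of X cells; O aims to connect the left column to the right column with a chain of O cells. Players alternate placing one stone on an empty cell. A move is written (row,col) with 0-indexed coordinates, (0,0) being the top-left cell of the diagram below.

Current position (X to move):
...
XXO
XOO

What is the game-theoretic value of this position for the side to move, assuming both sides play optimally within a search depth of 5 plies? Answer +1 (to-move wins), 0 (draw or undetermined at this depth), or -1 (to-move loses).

ply 1, X at .../XXO/XOO | (0,0)=+1→X../XXO/XOO*; (0,1)=+1→.X./XXO/XOO; (0,2)=+1→..X/XXO/XOO
ply 2: X../XXO/XOO is terminal -1 (O); from .../XXO/XOO depth 5

value(.../XXO/XOO, X) = +1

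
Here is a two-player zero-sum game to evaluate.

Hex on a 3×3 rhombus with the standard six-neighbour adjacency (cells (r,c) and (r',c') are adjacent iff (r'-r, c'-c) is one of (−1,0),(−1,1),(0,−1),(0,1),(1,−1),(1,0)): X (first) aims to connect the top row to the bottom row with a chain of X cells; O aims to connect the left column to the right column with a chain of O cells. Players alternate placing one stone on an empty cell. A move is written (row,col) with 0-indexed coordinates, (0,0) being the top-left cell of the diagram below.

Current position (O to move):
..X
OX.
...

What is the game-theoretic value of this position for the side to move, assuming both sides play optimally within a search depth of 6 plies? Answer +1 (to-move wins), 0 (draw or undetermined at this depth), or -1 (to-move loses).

[..X/OX./...] O move#1: (0,0):-1/O.X/OX./...*, (0,1):-1/.OX/OX./..., (1,2):-1/..X/OXO/..., (2,0):-1/..X/OX./O.., (2,1):-1/..X/OX./.O., (2,2):-1/..X/OX./..O
[O.X/OX./...] X move#2: (0,1):+1/OXX/OX./...*, (1,2):+1/O.X/OXX/..., (2,0):+1/O.X/OX./X.., (2,1):+1/O.X/OX./.X., (2,2):+1/O.X/OX./..X
[OXX/OX./...] O move#3: (1,2):-1/OXX/OXO/...*, (2,0):-1/OXX/OX./O.., (2,1):-1/OXX/OX./.O., (2,2):-1/OXX/OX./..O
[OXX/OXO/...] X move#4: (2,0):+1/OXX/OXO/X..*, (2,1):+1/OXX/OXO/.X., (2,2):+1/OXX/OXO/..X
[OXX/OXO/X..] end (terminal -1, O#5); searched ..X/OX./... to 6

value(..X/OX./..., O) = -1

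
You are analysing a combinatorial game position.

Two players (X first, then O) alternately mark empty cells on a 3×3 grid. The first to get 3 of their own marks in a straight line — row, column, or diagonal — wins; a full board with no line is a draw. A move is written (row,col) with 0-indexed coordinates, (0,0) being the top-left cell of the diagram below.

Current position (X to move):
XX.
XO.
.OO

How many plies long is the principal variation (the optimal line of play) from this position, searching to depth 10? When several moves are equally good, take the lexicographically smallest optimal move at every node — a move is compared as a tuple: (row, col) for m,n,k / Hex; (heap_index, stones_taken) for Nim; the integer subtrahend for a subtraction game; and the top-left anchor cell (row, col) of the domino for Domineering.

p1 X@[XX./XO./.OO]: (0,2)[XXX/XO./.OO]+1* (1,2)[XX./XOX/.OO]-1 (2,0)[XX./XO./XOO]+1
p2 O@[XXX/XO./.OO] terminal -1; root [XX./XO./.OO] d10

PV length from [XX./XO./.OO]: 1 ply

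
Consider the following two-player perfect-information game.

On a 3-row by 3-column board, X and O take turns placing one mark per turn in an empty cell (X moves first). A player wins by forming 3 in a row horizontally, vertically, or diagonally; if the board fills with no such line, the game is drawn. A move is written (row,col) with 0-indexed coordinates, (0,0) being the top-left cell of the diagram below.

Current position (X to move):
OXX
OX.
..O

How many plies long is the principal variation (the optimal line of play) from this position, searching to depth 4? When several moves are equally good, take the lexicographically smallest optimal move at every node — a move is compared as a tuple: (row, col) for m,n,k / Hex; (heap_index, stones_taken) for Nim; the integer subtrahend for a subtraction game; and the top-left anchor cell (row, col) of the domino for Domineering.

[OXX/OX./..O] X move#1: (1,2):-1/OXX/OXX/..O, (2,0):+1/OXX/OX./X.O*, (2,1):+1/OXX/OX./.XO
[OXX/OX./X.O] end (terminal -1, O#2); searched OXX/OX./..O to 4

PV length from [OXX/OX./..O]: 1 ply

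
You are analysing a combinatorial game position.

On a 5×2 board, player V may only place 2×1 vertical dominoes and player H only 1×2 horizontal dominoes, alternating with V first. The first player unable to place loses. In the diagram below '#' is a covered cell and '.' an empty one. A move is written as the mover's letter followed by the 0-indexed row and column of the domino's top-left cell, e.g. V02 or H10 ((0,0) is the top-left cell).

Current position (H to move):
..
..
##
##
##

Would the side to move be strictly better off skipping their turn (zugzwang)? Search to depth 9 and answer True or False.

zugzwang(../../##/##/##, H) = False

p1 H@[../../##/##/##]: H00[##/../##/##/##]+1* H10[../##/##/##/##]+1
p2 V@[##/../##/##/##] terminal -1; root [../../##/##/##] d9
pass branch (V moves first from the same position):
  | p1 V@[../../##/##/##]: V00[#./#./##/##/##]+1* V01[.#/.#/##/##/##]+1
  | p2 H@[#./#./##/##/##] terminal -1; root [../../##/##/##] d9
H moving scores +1; H passing scores -1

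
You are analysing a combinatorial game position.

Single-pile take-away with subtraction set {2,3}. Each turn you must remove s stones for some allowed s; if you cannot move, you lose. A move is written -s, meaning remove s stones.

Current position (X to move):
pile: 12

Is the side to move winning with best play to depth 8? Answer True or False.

X winning at [12]: True

[12] X move#1: -2:+1/10*, -3:-1/9
[10] O move#2: -2:-1/8*, -3:-1/7
[8] X move#3: -2:+1/6*, -3:+1/5
[6] O move#4: -2:-1/4*, -3:-1/3
[4] X move#5: -2:-1/2, -3:+1/1*
[1] end (terminal -1, O#6); searched 12 to 8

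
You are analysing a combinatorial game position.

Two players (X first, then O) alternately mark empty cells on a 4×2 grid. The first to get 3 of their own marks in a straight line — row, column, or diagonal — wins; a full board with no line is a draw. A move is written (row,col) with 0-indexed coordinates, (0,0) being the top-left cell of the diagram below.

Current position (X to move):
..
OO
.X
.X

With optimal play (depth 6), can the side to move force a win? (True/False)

ply 1, X at ../OO/.X/.X | (0,0)=+0→X./OO/.X/.X*; (0,1)=-1→.X/OO/.X/.X; (2,0)=+0→../OO/XX/.X; (3,0)=+0→../OO/.X/XX
ply 2, O at X./OO/.X/.X | (0,1)=+0→XO/OO/.X/.X*; (2,0)=+0→X./OO/OX/.X; (3,0)=+0→X./OO/.X/OX
ply 3, X at XO/OO/.X/.X | (2,0)=+0→XO/OO/XX/.X*; (3,0)=+0→XO/OO/.X/XX
ply 4, O at XO/OO/XX/.X | (3,0)=+0→XO/OO/XX/OX*
ply 5: XO/OO/XX/OX is terminal +0 (X); from ../OO/.X/.X depth 6

X winning at [../OO/.X/.X]: False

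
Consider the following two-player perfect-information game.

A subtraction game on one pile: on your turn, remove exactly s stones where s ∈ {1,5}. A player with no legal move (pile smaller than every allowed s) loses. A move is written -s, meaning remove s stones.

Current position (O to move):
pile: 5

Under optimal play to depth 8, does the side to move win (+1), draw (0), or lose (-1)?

[5] O move#1: -1:+1/4*, -5:+1/0
[4] X move#2: -1:-1/3*
[3] O move#3: -1:+1/2*
[2] X move#4: -1:-1/1*
[1] O move#5: -1:+1/0*
[0] end (terminal -1, X#6); searched 5 to 8

value(5, O) = +1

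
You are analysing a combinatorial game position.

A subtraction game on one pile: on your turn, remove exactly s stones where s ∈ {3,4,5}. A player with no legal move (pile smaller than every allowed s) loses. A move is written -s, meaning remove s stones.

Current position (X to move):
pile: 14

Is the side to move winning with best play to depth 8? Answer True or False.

X winning at [14]: True

p1 X@[14]: -3[11]-1 -4[10]+1* -5[9]+1
p2 O@[10]: -3[7]-1* -4[6]-1 -5[5]-1
p3 X@[7]: -3[4]-1 -4[3]-1 -5[2]+1*
p4 O@[2] terminal -1; root [14] d8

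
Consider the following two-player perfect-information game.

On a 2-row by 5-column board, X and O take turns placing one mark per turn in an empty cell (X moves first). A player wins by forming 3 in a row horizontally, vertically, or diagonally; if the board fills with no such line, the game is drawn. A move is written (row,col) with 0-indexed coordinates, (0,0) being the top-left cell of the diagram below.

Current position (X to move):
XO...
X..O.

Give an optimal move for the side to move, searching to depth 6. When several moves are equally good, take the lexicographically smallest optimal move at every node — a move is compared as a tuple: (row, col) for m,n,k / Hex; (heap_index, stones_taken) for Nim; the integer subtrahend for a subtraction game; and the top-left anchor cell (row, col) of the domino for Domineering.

p1 X@[XO.../X..O.]: (0,2)[XOX../X..O.]-1 (0,3)[XO.X./X..O.]-1 (0,4)[XO..X/X..O.]-1 (1,1)[XO.../XX.O.]+0* (1,2)[XO.../X.XO.]+0 (1,4)[XO.../X..OX]+0
p2 O@[XO.../XX.O.]: (0,2)[XOO../XX.O.]-1 (0,3)[XO.O./XX.O.]-1 (0,4)[XO..O/XX.O.]-1 (1,2)[XO.../XXOO.]+0* (1,4)[XO.../XX.OO]-1
p3 X@[XO.../XXOO.]: (0,2)[XOX../XXOO.]-1 (0,3)[XO.X./XXOO.]-1 (0,4)[XO..X/XXOO.]-1 (1,4)[XO.../XXOOX]+0*
p4 O@[XO.../XXOOX]: (0,2)[XOO../XXOOX]+0* (0,3)[XO.O./XXOOX]+0 (0,4)[XO..O/XXOOX]+0
p5 X@[XOO../XXOOX]: (0,3)[XOOX./XXOOX]+0* (0,4)[XOO.X/XXOOX]-1
p6 O@[XOOX./XXOOX]: (0,4)[XOOXO/XXOOX]+0*
p7 X@[XOOXO/XXOOX] terminal +0; root [XO.../X..O.] d6

X's best at [XO.../X..O.]: (1,1)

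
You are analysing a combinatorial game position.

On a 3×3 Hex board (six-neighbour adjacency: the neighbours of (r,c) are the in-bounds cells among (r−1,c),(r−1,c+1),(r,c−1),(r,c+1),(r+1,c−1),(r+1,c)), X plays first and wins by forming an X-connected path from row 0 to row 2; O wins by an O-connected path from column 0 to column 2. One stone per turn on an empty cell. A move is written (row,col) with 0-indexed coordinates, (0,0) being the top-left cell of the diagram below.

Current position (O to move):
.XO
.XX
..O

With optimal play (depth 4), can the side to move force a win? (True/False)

ply 1, O at .XO/.XX/..O | (0,0)=-1→OXO/.XX/..O*; (1,0)=-1→.XO/OXX/..O; (2,0)=-1→.XO/.XX/O.O; (2,1)=-1→.XO/.XX/.OO
ply 2, X at OXO/.XX/..O | (1,0)=+1→OXO/XXX/..O*; (2,0)=+1→OXO/.XX/X.O; (2,1)=+1→OXO/.XX/.XO
ply 3, O at OXO/XXX/..O | (2,0)=-1→OXO/XXX/O.O*; (2,1)=-1→OXO/XXX/.OO
ply 4, X at OXO/XXX/O.O | (2,1)=+1→OXO/XXX/OXO*
ply 5: OXO/XXX/OXO is terminal -1 (O); from .XO/.XX/..O depth 4

O winning at [.XO/.XX/..O]: False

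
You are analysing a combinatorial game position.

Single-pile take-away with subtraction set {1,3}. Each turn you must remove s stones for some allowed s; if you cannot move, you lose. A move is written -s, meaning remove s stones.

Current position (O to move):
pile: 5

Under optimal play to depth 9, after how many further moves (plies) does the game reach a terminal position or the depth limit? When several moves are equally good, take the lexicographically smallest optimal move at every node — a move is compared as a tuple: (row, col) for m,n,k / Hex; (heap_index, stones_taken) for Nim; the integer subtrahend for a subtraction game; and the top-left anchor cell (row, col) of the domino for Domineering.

p1 O@[5]: -1[4]+1* -3[2]+1
p2 X@[4]: -1[3]-1* -3[1]-1
p3 O@[3]: -1[2]+1* -3[0]+1
p4 X@[2]: -1[1]-1*
p5 O@[1]: -1[0]+1*
p6 X@[0] terminal -1; root [5] d9

PV length from [5]: 5 plies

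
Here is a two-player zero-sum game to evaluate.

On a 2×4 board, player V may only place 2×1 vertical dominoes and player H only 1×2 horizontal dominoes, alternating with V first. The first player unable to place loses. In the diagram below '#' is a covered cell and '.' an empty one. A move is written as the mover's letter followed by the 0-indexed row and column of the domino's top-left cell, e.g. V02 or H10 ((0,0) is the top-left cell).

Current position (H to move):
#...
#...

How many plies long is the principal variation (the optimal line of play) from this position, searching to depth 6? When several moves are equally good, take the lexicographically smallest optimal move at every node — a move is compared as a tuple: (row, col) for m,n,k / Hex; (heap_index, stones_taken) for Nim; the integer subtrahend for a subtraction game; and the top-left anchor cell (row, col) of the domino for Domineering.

PV length from [#.../#...]: 3 plies

p1 H@[#.../#...]: H01[###./#...]+1* H02[#.##/#...]+1 H11[#.../###.]+1 H12[#.../#.##]+1
p2 V@[###./#...]: V03[####/#..#]-1*
p3 H@[####/#..#]: H11[####/####]+1*
p4 V@[####/####] terminal -1; root [#.../#...] d6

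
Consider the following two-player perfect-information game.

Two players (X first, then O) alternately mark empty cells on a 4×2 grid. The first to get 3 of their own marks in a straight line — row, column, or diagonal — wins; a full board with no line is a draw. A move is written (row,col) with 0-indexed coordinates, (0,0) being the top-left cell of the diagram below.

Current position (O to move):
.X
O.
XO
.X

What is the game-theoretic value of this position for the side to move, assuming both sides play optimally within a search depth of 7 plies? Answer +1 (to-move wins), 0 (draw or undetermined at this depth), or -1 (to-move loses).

value(.X/O./XO/.X, O) = 0

[.X/O./XO/.X] O move#1: (0,0):+0/OX/O./XO/.X*, (1,1):+0/.X/OO/XO/.X, (3,0):+0/.X/O./XO/OX
[OX/O./XO/.X] X move#2: (1,1):+0/OX/OX/XO/.X*, (3,0):+0/OX/O./XO/XX
[OX/OX/XO/.X] O move#3: (3,0):+0/OX/OX/XO/OX*
[OX/OX/XO/OX] end (terminal +0, X#4); searched .X/O./XO/.X to 7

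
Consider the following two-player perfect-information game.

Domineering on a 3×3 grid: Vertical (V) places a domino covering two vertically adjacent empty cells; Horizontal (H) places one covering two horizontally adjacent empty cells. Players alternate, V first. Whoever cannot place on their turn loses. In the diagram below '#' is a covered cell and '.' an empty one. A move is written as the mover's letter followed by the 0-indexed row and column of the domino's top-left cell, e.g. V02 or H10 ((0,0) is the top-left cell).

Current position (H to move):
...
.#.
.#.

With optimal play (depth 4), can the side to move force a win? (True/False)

ply 1, H at .../.#./.#. | H00=-1→##./.#./.#.*; H01=-1→.##/.#./.#.
ply 2, V at ##./.#./.#. | V02=+1→###/.##/.#.*; V10=+1→##./##./##.; V12=+1→##./.##/.##
ply 3: ###/.##/.#. is terminal -1 (H); from .../.#./.#. depth 4

H winning at [.../.#./.#.]: False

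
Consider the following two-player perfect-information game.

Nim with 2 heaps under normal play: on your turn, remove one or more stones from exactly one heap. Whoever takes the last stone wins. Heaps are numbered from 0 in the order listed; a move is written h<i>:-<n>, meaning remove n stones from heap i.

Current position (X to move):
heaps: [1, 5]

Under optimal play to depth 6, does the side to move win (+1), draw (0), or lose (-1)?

value((1,5), X) = +1

ply 1, X at (1,5) | h0:-1=-1→(0,5); h1:-1=-1→(1,4); h1:-2=-1→(1,3); h1:-3=-1→(1,2); h1:-4=+1→(1,1)*; h1:-5=-1→(1,0)
ply 2, O at (1,1) | h0:-1=-1→(0,1)*; h1:-1=-1→(1,0)
ply 3, X at (0,1) | h1:-1=+1→(0,0)*
ply 4: (0,0) is terminal -1 (O); from (1,5) depth 6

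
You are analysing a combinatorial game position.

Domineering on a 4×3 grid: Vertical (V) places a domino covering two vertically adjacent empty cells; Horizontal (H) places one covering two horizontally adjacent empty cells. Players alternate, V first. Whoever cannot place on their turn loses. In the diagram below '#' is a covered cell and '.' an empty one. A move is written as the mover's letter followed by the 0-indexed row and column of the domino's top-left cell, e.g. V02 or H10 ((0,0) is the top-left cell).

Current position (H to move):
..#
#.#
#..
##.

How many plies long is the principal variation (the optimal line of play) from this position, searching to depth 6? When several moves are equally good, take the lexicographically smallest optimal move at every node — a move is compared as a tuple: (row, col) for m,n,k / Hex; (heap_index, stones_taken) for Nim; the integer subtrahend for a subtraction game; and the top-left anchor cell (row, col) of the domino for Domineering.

p1 H@[..#/#.#/#../##.]: H00[###/#.#/#../##.]-1* H21[..#/#.#/###/##.]-1
p2 V@[###/#.#/#../##.]: V11[###/###/##./##.]+1* V22[###/#.#/#.#/###]+1
p3 H@[###/###/##./##.] terminal -1; root [..#/#.#/#../##.] d6

PV length from [..#/#.#/#../##.]: 2 plies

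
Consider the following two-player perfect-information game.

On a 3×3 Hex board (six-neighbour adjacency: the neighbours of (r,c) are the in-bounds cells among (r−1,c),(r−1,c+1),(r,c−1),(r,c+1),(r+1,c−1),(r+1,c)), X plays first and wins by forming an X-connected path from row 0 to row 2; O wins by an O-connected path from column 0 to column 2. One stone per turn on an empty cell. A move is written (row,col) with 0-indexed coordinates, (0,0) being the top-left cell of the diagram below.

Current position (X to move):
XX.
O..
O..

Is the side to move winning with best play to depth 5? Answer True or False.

X winning at [XX./O../O..]: True

ply 1, X at XX./O../O.. | (0,2)=-1→XXX/O../O..; (1,1)=-1→XX./OX./O..; (1,2)=+1→XX./O.X/O..*; (2,1)=-1→XX./O../OX.; (2,2)=-1→XX./O../O.X
ply 2, O at XX./O.X/O.. | (0,2)=-1→XXO/O.X/O..*; (1,1)=-1→XX./OOX/O..; (2,1)=-1→XX./O.X/OO.; (2,2)=-1→XX./O.X/O.O
ply 3, X at XXO/O.X/O.. | (1,1)=+1→XXO/OXX/O..*; (2,1)=-1→XXO/O.X/OX.; (2,2)=-1→XXO/O.X/O.X
ply 4, O at XXO/OXX/O.. | (2,1)=-1→XXO/OXX/OO.*; (2,2)=-1→XXO/OXX/O.O
ply 5, X at XXO/OXX/OO. | (2,2)=+1→XXO/OXX/OOX*
ply 6: XXO/OXX/OOX is terminal -1 (O); from XX./O../O.. depth 5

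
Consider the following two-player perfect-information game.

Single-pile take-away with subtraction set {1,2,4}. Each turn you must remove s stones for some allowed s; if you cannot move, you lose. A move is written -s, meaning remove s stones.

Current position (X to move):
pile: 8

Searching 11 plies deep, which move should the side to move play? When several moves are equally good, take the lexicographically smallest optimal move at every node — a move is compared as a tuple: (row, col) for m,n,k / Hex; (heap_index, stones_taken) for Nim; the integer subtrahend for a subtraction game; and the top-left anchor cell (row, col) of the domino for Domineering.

p1 X@[8]: -1[7]-1 -2[6]+1* -4[4]-1
p2 O@[6]: -1[5]-1* -2[4]-1 -4[2]-1
p3 X@[5]: -1[4]-1 -2[3]+1* -4[1]-1
p4 O@[3]: -1[2]-1* -2[1]-1
p5 X@[2]: -1[1]-1 -2[0]+1*
p6 O@[0] terminal -1; root [8] d11

X's best at [8]: -2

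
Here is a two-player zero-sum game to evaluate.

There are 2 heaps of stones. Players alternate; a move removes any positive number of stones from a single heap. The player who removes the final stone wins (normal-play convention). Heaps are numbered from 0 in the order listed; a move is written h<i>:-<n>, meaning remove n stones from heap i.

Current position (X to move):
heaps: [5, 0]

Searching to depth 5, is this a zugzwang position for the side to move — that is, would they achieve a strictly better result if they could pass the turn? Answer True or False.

p1 X@[(5,0)]: h0:-1[(4,0)]-1 h0:-2[(3,0)]-1 h0:-3[(2,0)]-1 h0:-4[(1,0)]-1 h0:-5[(0,0)]+1*
p2 O@[(0,0)] terminal -1; root [(5,0)] d5
pass branch (O moves first from the same position):
  | p1 O@[(5,0)]: h0:-1[(4,0)]-1 h0:-2[(3,0)]-1 h0:-3[(2,0)]-1 h0:-4[(1,0)]-1 h0:-5[(0,0)]+1*
  | p2 X@[(0,0)] terminal -1; root [(5,0)] d5
X moving scores +1; X passing scores -1

zugzwang((5,0), X) = False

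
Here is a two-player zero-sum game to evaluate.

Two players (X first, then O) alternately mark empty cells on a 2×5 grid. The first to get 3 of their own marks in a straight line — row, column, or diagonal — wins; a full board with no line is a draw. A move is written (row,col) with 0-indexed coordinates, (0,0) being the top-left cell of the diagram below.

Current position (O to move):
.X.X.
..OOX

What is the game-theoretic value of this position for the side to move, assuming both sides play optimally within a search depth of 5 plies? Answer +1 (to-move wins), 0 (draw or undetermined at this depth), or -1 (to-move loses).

value(.X.X./..OOX, O) = +1

ply 1, O at .X.X./..OOX | (0,0)=-1→OX.X./..OOX; (0,2)=+0→.XOX./..OOX; (0,4)=-1→.X.XO/..OOX; (1,0)=-1→.X.X./O.OOX; (1,1)=+1→.X.X./.OOOX*
ply 2: .X.X./.OOOX is terminal -1 (X); from .X.X./..OOX depth 5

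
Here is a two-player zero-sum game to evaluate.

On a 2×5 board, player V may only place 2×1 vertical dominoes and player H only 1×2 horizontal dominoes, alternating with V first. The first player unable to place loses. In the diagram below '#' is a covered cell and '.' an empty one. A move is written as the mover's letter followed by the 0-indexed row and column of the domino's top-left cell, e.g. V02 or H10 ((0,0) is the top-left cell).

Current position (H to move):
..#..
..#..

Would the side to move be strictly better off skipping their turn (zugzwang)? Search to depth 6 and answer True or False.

ply 1, H at ..#../..#.. | H00=-1→###../..#..*; H03=-1→..###/..#..; H10=-1→..#../###..; H13=-1→..#../..###
ply 2, V at ###../..#.. | V03=+1→####./..##.*; V04=+1→###.#/..#.#
ply 3, H at ####./..##. | H10=-1→####./####.*
ply 4, V at ####./####. | V04=+1→#####/#####*
ply 5: #####/##### is terminal -1 (H); from ..#../..#.. depth 6
pass branch (V moves first from the same position):
  | ply 1, V at ..#../..#.. | V00=-1→#.#../#.#..*; V01=-1→.##../.##..; V03=-1→..##./..##.; V04=-1→..#.#/..#.#
  | ply 2, H at #.#../#.#.. | H03=+1→#.###/#.#..*; H13=+1→#.#../#.###
  | ply 3, V at #.###/#.#.. | V01=-1→#####/###..*
  | ply 4, H at #####/###.. | H13=+1→#####/#####*
  | ply 5: #####/##### is terminal -1 (V); from ..#../..#.. depth 6
H moving scores -1; H passing scores +1

zugzwang(..#../..#.., H) = True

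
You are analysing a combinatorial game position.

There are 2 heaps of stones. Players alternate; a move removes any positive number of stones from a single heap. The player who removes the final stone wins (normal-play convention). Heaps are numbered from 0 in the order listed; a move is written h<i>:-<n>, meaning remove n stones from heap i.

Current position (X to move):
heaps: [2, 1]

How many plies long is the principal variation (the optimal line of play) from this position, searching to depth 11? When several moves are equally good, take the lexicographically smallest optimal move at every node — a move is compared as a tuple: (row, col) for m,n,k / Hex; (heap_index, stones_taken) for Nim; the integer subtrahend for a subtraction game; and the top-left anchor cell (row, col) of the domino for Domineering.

PV length from [(2,1)]: 3 plies

ply 1, X at (2,1) | h0:-1=+1→(1,1)*; h0:-2=-1→(0,1); h1:-1=-1→(2,0)
ply 2, O at (1,1) | h0:-1=-1→(0,1)*; h1:-1=-1→(1,0)
ply 3, X at (0,1) | h1:-1=+1→(0,0)*
ply 4: (0,0) is terminal -1 (O); from (2,1) depth 11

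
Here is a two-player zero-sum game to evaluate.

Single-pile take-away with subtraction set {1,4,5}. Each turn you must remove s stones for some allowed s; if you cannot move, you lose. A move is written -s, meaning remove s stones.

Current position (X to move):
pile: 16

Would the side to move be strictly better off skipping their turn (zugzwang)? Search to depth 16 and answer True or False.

zugzwang(16, X) = True

ply 1, X at 16 | -1=-1→15*; -4=-1→12; -5=-1→11
ply 2, O at 15 | -1=-1→14; -4=-1→11; -5=+1→10*
ply 3, X at 10 | -1=-1→9*; -4=-1→6; -5=-1→5
ply 4, O at 9 | -1=+1→8*; -4=-1→5; -5=-1→4
ply 5, X at 8 | -1=-1→7*; -4=-1→4; -5=-1→3
ply 6, O at 7 | -1=-1→6; -4=-1→3; -5=+1→2*
ply 7, X at 2 | -1=-1→1*
ply 8, O at 1 | -1=+1→0*
ply 9: 0 is terminal -1 (X); from 16 depth 16
if X skipped the turn, O would face:
~ ply 1, O at 16 | -1=-1→15*; -4=-1→12; -5=-1→11
~ ply 2, X at 15 | -1=-1→14; -4=-1→11; -5=+1→10*
~ ply 3, O at 10 | -1=-1→9*; -4=-1→6; -5=-1→5
~ ply 4, X at 9 | -1=+1→8*; -4=-1→5; -5=-1→4
~ ply 5, O at 8 | -1=-1→7*; -4=-1→4; -5=-1→3
~ ply 6, X at 7 | -1=-1→6; -4=-1→3; -5=+1→2*
~ ply 7, O at 2 | -1=-1→1*
~ ply 8, X at 1 | -1=+1→0*
~ ply 9: 0 is terminal -1 (O); from 16 depth 16
compare (X): move=-1 vs pass=+1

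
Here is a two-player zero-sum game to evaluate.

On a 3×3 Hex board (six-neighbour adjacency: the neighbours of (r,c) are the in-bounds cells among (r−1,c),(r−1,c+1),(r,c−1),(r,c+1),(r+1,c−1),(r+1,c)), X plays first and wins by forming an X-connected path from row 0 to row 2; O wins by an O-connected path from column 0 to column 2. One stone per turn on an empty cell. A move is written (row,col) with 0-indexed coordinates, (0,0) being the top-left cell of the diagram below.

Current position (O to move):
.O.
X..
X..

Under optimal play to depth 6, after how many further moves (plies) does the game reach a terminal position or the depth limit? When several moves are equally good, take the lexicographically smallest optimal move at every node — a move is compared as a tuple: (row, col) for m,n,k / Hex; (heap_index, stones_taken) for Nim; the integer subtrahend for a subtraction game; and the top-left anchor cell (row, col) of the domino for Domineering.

ply 1, O at .O./X../X.. | (0,0)=-1→OO./X../X..*; (0,2)=-1→.OO/X../X..; (1,1)=-1→.O./XO./X..; (1,2)=-1→.O./X.O/X..; (2,1)=-1→.O./X../XO.; (2,2)=-1→.O./X../X.O
ply 2, X at OO./X../X.. | (0,2)=+1→OOX/X../X..*; (1,1)=-1→OO./XX./X..; (1,2)=-1→OO./X.X/X..; (2,1)=-1→OO./X../XX.; (2,2)=-1→OO./X../X.X
ply 3, O at OOX/X../X.. | (1,1)=-1→OOX/XO./X..*; (1,2)=-1→OOX/X.O/X..; (2,1)=-1→OOX/X../XO.; (2,2)=-1→OOX/X../X.O
ply 4, X at OOX/XO./X.. | (1,2)=+1→OOX/XOX/X..*; (2,1)=-1→OOX/XO./XX.; (2,2)=-1→OOX/XO./X.X
ply 5, O at OOX/XOX/X.. | (2,1)=-1→OOX/XOX/XO.*; (2,2)=-1→OOX/XOX/X.O
ply 6, X at OOX/XOX/XO. | (2,2)=+1→OOX/XOX/XOX*
ply 7: OOX/XOX/XOX is terminal -1 (O); from .O./X../X.. depth 6

PV length from [.O./X../X..]: 6 plies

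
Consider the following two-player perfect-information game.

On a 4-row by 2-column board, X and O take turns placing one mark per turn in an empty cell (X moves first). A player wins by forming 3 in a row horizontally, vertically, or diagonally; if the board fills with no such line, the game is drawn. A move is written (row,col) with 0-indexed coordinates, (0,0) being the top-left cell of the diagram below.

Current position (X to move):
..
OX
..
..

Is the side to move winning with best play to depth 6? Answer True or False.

[../OX/../..] X move#1: (0,0):+0/X./OX/../.., (0,1):+0/.X/OX/../.., (2,0):+0/../OX/X./.., (2,1):+1/../OX/.X/..*, (3,0):+0/../OX/../X., (3,1):+0/../OX/../.X
[../OX/.X/..] O move#2: (0,0):-1/O./OX/.X/..*, (0,1):-1/.O/OX/.X/.., (2,0):-1/../OX/OX/.., (3,0):-1/../OX/.X/O., (3,1):-1/../OX/.X/.O
[O./OX/.X/..] X move#3: (0,1):+1/OX/OX/.X/..*, (2,0):+1/O./OX/XX/.., (3,0):-1/O./OX/.X/X., (3,1):+1/O./OX/.X/.X
[OX/OX/.X/..] end (terminal -1, O#4); searched ../OX/../.. to 6

X winning at [../OX/../..]: True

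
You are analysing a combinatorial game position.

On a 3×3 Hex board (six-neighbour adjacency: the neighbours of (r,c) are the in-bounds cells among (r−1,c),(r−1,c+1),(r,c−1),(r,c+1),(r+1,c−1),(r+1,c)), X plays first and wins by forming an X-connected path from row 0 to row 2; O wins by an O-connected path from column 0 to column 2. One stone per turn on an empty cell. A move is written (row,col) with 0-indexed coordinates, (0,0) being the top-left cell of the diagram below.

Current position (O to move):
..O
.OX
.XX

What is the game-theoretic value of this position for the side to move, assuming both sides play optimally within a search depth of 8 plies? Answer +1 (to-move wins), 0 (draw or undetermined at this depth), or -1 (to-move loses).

p1 O@[..O/.OX/.XX]: (0,0)[O.O/.OX/.XX]+1* (0,1)[.OO/.OX/.XX]+1 (1,0)[..O/OOX/.XX]+1 (2,0)[..O/.OX/OXX]+1
p2 X@[O.O/.OX/.XX]: (0,1)[OXO/.OX/.XX]-1* (1,0)[O.O/XOX/.XX]-1 (2,0)[O.O/.OX/XXX]-1
p3 O@[OXO/.OX/.XX]: (1,0)[OXO/OOX/.XX]+1* (2,0)[OXO/.OX/OXX]+1
p4 X@[OXO/OOX/.XX] terminal -1; root [..O/.OX/.XX] d8

value(..O/.OX/.XX, O) = +1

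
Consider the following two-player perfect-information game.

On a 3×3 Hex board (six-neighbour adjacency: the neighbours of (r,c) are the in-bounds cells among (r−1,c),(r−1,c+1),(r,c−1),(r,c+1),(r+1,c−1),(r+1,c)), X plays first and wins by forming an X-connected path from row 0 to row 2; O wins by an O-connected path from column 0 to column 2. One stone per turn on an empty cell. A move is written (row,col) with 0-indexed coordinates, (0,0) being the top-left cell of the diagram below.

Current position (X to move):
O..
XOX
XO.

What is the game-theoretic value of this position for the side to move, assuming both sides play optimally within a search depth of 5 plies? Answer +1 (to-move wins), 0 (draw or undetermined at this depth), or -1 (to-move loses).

ply 1, X at O../XOX/XO. | (0,1)=+1→OX./XOX/XO.*; (0,2)=+1→O.X/XOX/XO.; (2,2)=+1→O../XOX/XOX
ply 2: OX./XOX/XO. is terminal -1 (O); from O../XOX/XO. depth 5

value(O../XOX/XO., X) = +1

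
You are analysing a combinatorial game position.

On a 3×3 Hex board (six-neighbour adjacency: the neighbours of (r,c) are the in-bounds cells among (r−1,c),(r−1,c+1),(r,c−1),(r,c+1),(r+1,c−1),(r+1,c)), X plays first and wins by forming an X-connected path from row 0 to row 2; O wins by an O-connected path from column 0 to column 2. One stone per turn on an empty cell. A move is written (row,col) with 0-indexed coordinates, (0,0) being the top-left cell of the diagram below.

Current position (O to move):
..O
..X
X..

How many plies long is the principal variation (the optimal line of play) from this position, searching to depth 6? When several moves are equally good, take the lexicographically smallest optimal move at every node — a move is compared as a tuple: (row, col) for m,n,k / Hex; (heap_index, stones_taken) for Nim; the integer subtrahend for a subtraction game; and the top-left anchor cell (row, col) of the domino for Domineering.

PV length from [..O/..X/X..]: 3 plies

ply 1, O at ..O/..X/X.. | (0,0)=-1→O.O/..X/X..; (0,1)=+1→.OO/..X/X..*; (1,0)=+1→..O/O.X/X..; (1,1)=-1→..O/.OX/X..; (2,1)=-1→..O/..X/XO.; (2,2)=-1→..O/..X/X.O
ply 2, X at .OO/..X/X.. | (0,0)=-1→XOO/..X/X..*; (1,0)=-1→.OO/X.X/X..; (1,1)=-1→.OO/.XX/X..; (2,1)=-1→.OO/..X/XX.; (2,2)=-1→.OO/..X/X.X
ply 3, O at XOO/..X/X.. | (1,0)=+1→XOO/O.X/X..*; (1,1)=-1→XOO/.OX/X..; (2,1)=-1→XOO/..X/XO.; (2,2)=-1→XOO/..X/X.O
ply 4: XOO/O.X/X.. is terminal -1 (X); from ..O/..X/X.. depth 6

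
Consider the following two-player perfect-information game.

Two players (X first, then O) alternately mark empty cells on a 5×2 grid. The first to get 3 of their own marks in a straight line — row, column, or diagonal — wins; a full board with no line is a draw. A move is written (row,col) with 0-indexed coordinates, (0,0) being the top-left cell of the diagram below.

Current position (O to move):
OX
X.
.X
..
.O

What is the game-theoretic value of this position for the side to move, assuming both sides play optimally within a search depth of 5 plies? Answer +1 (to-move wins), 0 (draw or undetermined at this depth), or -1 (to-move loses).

value(OX/X./.X/../.O, O) = 0

ply 1, O at OX/X./.X/../.O | (1,1)=+0→OX/XO/.X/../.O*; (2,0)=-1→OX/X./OX/../.O; (3,0)=-1→OX/X./.X/O./.O; (3,1)=-1→OX/X./.X/.O/.O; (4,0)=-1→OX/X./.X/../OO
ply 2, X at OX/XO/.X/../.O | (2,0)=+0→OX/XO/XX/../.O*; (3,0)=+0→OX/XO/.X/X./.O; (3,1)=+0→OX/XO/.X/.X/.O; (4,0)=+0→OX/XO/.X/../XO
ply 3, O at OX/XO/XX/../.O | (3,0)=+0→OX/XO/XX/O./.O*; (3,1)=-1→OX/XO/XX/.O/.O; (4,0)=-1→OX/XO/XX/../OO
ply 4, X at OX/XO/XX/O./.O | (3,1)=+0→OX/XO/XX/OX/.O*; (4,0)=+0→OX/XO/XX/O./XO
ply 5, O at OX/XO/XX/OX/.O | (4,0)=+0→OX/XO/XX/OX/OO*
ply 6: OX/XO/XX/OX/OO is terminal +0 (X); from OX/X./.X/../.O depth 5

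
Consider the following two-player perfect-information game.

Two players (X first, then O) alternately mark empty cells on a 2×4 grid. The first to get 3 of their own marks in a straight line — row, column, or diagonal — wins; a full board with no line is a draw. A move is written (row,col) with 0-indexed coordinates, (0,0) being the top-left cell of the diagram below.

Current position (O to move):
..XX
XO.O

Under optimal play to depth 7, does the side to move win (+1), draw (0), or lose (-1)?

value(..XX/XO.O, O) = +1

[..XX/XO.O] O move#1: (0,0):-1/O.XX/XO.O, (0,1):+0/.OXX/XO.O, (1,2):+1/..XX/XOOO*
[..XX/XOOO] end (terminal -1, X#2); searched ..XX/XO.O to 7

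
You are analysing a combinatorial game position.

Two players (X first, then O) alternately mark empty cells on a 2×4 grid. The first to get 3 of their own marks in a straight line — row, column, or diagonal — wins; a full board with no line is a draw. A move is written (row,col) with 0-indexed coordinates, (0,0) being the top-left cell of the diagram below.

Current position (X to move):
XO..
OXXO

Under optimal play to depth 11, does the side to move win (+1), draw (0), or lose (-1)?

ply 1, X at XO../OXXO | (0,2)=+0→XOX./OXXO*; (0,3)=+0→XO.X/OXXO
ply 2, O at XOX./OXXO | (0,3)=+0→XOXO/OXXO*
ply 3: XOXO/OXXO is terminal +0 (X); from XO../OXXO depth 11

value(XO../OXXO, X) = 0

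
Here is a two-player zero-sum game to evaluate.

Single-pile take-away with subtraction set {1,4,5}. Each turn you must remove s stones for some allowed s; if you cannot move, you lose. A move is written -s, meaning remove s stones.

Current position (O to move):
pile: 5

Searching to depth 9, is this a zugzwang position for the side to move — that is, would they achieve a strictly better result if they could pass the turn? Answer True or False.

[5] O move#1: -1:-1/4, -4:-1/1, -5:+1/0*
[0] end (terminal -1, X#2); searched 5 to 9
if O skipped the turn, X would face:
~ [5] X move#1: -1:-1/4, -4:-1/1, -5:+1/0*
~ [0] end (terminal -1, O#2); searched 5 to 9
compare (O): move=+1 vs pass=-1

zugzwang(5, O) = False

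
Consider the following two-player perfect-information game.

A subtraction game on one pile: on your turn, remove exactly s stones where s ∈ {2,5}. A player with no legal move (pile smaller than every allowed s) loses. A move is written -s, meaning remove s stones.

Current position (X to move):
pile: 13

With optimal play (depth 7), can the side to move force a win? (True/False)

ply 1, X at 13 | -2=+1→11*; -5=+1→8
ply 2, O at 11 | -2=-1→9*; -5=-1→6
ply 3, X at 9 | -2=+1→7*; -5=+1→4
ply 4, O at 7 | -2=-1→5*; -5=-1→2
ply 5, X at 5 | -2=-1→3; -5=+1→0*
ply 6: 0 is terminal -1 (O); from 13 depth 7

X winning at [13]: True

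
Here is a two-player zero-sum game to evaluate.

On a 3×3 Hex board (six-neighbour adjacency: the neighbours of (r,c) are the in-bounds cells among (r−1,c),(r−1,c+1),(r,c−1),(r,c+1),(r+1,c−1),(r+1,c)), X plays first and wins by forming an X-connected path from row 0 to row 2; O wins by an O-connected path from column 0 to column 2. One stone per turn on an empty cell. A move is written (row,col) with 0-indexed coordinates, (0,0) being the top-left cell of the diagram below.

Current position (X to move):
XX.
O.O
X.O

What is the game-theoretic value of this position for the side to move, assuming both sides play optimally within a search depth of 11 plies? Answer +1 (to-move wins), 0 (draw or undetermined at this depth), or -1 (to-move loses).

[XX./O.O/X.O] X move#1: (0,2):-1/XXX/O.O/X.O, (1,1):+1/XX./OXO/X.O*, (2,1):-1/XX./O.O/XXO
[XX./OXO/X.O] end (terminal -1, O#2); searched XX./O.O/X.O to 11

value(XX./O.O/X.O, X) = +1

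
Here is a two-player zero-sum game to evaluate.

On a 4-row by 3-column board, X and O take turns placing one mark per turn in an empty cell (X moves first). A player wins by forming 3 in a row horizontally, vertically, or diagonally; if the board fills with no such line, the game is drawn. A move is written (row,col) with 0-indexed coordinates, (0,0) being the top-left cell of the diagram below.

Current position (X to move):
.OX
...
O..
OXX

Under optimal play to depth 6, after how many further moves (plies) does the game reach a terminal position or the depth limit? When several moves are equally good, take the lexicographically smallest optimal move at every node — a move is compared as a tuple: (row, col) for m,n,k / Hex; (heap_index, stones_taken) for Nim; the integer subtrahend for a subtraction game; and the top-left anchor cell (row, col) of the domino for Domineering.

PV length from [.OX/.../O../OXX]: 2 plies

[.OX/.../O../OXX] X move#1: (0,0):-1/XOX/.../O../OXX*, (1,0):-1/.OX/X../O../OXX, (1,1):-1/.OX/.X./O../OXX, (1,2):-1/.OX/..X/O../OXX, (2,1):-1/.OX/.../OX./OXX, (2,2):-1/.OX/.../O.X/OXX
[XOX/.../O../OXX] O move#2: (1,0):+1/XOX/O../O../OXX*, (1,1):+1/XOX/.O./O../OXX, (1,2):+1/XOX/..O/O../OXX, (2,1):+1/XOX/.../OO./OXX, (2,2):+1/XOX/.../O.O/OXX
[XOX/O../O../OXX] end (terminal -1, X#3); searched .OX/.../O../OXX to 6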